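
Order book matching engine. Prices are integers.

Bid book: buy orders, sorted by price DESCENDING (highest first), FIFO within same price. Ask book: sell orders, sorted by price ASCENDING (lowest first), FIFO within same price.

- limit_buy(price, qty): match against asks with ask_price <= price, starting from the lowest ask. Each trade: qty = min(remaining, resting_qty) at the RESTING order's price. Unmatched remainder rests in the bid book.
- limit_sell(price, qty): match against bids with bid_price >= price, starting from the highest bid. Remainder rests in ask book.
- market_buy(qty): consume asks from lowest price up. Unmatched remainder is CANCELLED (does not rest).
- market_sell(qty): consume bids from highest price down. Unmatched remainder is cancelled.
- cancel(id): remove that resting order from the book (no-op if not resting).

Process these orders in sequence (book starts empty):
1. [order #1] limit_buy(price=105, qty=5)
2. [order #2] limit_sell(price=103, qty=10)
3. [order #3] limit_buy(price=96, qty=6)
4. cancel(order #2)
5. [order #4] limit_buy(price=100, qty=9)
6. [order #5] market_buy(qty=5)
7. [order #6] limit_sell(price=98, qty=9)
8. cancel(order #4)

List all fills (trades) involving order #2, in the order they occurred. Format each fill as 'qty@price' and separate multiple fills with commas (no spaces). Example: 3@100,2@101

After op 1 [order #1] limit_buy(price=105, qty=5): fills=none; bids=[#1:5@105] asks=[-]
After op 2 [order #2] limit_sell(price=103, qty=10): fills=#1x#2:5@105; bids=[-] asks=[#2:5@103]
After op 3 [order #3] limit_buy(price=96, qty=6): fills=none; bids=[#3:6@96] asks=[#2:5@103]
After op 4 cancel(order #2): fills=none; bids=[#3:6@96] asks=[-]
After op 5 [order #4] limit_buy(price=100, qty=9): fills=none; bids=[#4:9@100 #3:6@96] asks=[-]
After op 6 [order #5] market_buy(qty=5): fills=none; bids=[#4:9@100 #3:6@96] asks=[-]
After op 7 [order #6] limit_sell(price=98, qty=9): fills=#4x#6:9@100; bids=[#3:6@96] asks=[-]
After op 8 cancel(order #4): fills=none; bids=[#3:6@96] asks=[-]

Answer: 5@105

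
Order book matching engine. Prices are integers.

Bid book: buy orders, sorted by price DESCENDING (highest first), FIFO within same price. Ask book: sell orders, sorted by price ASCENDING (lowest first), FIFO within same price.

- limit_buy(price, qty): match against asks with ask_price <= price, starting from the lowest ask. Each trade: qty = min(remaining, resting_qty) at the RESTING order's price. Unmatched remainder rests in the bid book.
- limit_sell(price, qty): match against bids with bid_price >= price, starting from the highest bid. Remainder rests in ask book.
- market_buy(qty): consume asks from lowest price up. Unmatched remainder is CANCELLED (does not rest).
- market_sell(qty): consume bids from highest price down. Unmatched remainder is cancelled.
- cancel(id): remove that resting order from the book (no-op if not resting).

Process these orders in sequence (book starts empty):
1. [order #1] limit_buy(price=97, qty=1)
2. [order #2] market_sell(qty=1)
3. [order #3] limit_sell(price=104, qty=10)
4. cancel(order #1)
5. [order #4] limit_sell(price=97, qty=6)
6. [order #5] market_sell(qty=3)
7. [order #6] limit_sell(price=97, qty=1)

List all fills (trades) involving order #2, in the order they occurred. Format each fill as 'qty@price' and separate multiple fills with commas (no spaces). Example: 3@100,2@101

After op 1 [order #1] limit_buy(price=97, qty=1): fills=none; bids=[#1:1@97] asks=[-]
After op 2 [order #2] market_sell(qty=1): fills=#1x#2:1@97; bids=[-] asks=[-]
After op 3 [order #3] limit_sell(price=104, qty=10): fills=none; bids=[-] asks=[#3:10@104]
After op 4 cancel(order #1): fills=none; bids=[-] asks=[#3:10@104]
After op 5 [order #4] limit_sell(price=97, qty=6): fills=none; bids=[-] asks=[#4:6@97 #3:10@104]
After op 6 [order #5] market_sell(qty=3): fills=none; bids=[-] asks=[#4:6@97 #3:10@104]
After op 7 [order #6] limit_sell(price=97, qty=1): fills=none; bids=[-] asks=[#4:6@97 #6:1@97 #3:10@104]

Answer: 1@97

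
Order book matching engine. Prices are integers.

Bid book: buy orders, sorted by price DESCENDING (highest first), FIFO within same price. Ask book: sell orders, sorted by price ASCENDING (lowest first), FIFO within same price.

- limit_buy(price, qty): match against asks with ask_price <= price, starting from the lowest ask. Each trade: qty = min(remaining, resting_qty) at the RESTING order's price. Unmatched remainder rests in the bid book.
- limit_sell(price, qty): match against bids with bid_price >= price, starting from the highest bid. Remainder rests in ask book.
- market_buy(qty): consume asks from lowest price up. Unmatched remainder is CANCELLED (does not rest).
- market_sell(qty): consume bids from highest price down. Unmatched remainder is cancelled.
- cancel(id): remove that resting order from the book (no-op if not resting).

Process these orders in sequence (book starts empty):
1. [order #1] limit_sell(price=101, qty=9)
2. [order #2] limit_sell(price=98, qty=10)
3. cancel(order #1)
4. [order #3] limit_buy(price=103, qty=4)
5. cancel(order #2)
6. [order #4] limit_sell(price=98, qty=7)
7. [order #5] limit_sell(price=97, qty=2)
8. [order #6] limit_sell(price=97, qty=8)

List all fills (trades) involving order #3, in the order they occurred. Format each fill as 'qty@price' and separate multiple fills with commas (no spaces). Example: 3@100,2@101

Answer: 4@98

Derivation:
After op 1 [order #1] limit_sell(price=101, qty=9): fills=none; bids=[-] asks=[#1:9@101]
After op 2 [order #2] limit_sell(price=98, qty=10): fills=none; bids=[-] asks=[#2:10@98 #1:9@101]
After op 3 cancel(order #1): fills=none; bids=[-] asks=[#2:10@98]
After op 4 [order #3] limit_buy(price=103, qty=4): fills=#3x#2:4@98; bids=[-] asks=[#2:6@98]
After op 5 cancel(order #2): fills=none; bids=[-] asks=[-]
After op 6 [order #4] limit_sell(price=98, qty=7): fills=none; bids=[-] asks=[#4:7@98]
After op 7 [order #5] limit_sell(price=97, qty=2): fills=none; bids=[-] asks=[#5:2@97 #4:7@98]
After op 8 [order #6] limit_sell(price=97, qty=8): fills=none; bids=[-] asks=[#5:2@97 #6:8@97 #4:7@98]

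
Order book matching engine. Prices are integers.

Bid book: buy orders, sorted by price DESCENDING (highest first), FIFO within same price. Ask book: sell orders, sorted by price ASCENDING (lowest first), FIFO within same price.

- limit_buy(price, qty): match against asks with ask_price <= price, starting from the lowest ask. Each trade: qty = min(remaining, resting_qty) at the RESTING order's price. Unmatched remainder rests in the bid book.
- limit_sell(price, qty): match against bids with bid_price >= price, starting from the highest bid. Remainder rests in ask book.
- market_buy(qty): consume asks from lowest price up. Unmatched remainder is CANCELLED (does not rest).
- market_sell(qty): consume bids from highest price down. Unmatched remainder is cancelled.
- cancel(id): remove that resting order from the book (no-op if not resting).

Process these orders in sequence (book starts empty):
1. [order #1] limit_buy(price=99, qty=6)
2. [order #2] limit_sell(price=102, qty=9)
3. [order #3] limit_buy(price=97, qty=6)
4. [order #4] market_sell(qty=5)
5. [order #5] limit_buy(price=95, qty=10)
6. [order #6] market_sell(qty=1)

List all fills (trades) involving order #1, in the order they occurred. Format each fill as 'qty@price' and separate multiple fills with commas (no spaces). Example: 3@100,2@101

After op 1 [order #1] limit_buy(price=99, qty=6): fills=none; bids=[#1:6@99] asks=[-]
After op 2 [order #2] limit_sell(price=102, qty=9): fills=none; bids=[#1:6@99] asks=[#2:9@102]
After op 3 [order #3] limit_buy(price=97, qty=6): fills=none; bids=[#1:6@99 #3:6@97] asks=[#2:9@102]
After op 4 [order #4] market_sell(qty=5): fills=#1x#4:5@99; bids=[#1:1@99 #3:6@97] asks=[#2:9@102]
After op 5 [order #5] limit_buy(price=95, qty=10): fills=none; bids=[#1:1@99 #3:6@97 #5:10@95] asks=[#2:9@102]
After op 6 [order #6] market_sell(qty=1): fills=#1x#6:1@99; bids=[#3:6@97 #5:10@95] asks=[#2:9@102]

Answer: 5@99,1@99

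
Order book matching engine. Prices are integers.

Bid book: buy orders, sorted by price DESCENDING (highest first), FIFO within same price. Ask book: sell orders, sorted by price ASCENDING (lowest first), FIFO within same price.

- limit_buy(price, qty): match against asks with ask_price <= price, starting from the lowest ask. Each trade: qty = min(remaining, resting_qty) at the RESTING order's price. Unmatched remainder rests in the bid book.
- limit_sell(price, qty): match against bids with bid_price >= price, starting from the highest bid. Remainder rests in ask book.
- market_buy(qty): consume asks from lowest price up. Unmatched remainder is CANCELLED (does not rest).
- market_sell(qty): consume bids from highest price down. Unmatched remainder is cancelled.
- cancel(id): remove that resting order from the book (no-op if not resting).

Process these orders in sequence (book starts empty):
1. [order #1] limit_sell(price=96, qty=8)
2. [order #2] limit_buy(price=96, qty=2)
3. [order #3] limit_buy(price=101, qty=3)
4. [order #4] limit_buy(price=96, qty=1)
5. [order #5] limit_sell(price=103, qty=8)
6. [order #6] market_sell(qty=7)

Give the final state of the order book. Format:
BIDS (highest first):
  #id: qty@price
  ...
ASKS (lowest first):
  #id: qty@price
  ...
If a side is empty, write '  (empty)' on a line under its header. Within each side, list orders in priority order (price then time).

Answer: BIDS (highest first):
  (empty)
ASKS (lowest first):
  #1: 2@96
  #5: 8@103

Derivation:
After op 1 [order #1] limit_sell(price=96, qty=8): fills=none; bids=[-] asks=[#1:8@96]
After op 2 [order #2] limit_buy(price=96, qty=2): fills=#2x#1:2@96; bids=[-] asks=[#1:6@96]
After op 3 [order #3] limit_buy(price=101, qty=3): fills=#3x#1:3@96; bids=[-] asks=[#1:3@96]
After op 4 [order #4] limit_buy(price=96, qty=1): fills=#4x#1:1@96; bids=[-] asks=[#1:2@96]
After op 5 [order #5] limit_sell(price=103, qty=8): fills=none; bids=[-] asks=[#1:2@96 #5:8@103]
After op 6 [order #6] market_sell(qty=7): fills=none; bids=[-] asks=[#1:2@96 #5:8@103]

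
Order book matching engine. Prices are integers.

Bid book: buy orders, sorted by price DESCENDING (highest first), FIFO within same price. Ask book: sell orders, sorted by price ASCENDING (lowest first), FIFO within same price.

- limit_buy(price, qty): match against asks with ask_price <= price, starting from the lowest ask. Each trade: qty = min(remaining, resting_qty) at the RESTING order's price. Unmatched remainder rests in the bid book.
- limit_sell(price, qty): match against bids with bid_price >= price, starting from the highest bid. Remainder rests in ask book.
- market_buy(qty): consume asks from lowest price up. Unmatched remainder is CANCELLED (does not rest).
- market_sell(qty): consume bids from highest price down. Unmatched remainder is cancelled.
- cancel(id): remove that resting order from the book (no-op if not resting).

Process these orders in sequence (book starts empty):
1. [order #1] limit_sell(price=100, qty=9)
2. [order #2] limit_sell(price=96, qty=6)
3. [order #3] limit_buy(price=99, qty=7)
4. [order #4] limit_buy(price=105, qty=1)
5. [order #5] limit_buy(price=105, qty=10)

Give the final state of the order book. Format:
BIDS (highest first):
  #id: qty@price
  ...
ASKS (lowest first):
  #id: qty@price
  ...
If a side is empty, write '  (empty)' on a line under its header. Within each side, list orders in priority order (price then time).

Answer: BIDS (highest first):
  #5: 2@105
  #3: 1@99
ASKS (lowest first):
  (empty)

Derivation:
After op 1 [order #1] limit_sell(price=100, qty=9): fills=none; bids=[-] asks=[#1:9@100]
After op 2 [order #2] limit_sell(price=96, qty=6): fills=none; bids=[-] asks=[#2:6@96 #1:9@100]
After op 3 [order #3] limit_buy(price=99, qty=7): fills=#3x#2:6@96; bids=[#3:1@99] asks=[#1:9@100]
After op 4 [order #4] limit_buy(price=105, qty=1): fills=#4x#1:1@100; bids=[#3:1@99] asks=[#1:8@100]
After op 5 [order #5] limit_buy(price=105, qty=10): fills=#5x#1:8@100; bids=[#5:2@105 #3:1@99] asks=[-]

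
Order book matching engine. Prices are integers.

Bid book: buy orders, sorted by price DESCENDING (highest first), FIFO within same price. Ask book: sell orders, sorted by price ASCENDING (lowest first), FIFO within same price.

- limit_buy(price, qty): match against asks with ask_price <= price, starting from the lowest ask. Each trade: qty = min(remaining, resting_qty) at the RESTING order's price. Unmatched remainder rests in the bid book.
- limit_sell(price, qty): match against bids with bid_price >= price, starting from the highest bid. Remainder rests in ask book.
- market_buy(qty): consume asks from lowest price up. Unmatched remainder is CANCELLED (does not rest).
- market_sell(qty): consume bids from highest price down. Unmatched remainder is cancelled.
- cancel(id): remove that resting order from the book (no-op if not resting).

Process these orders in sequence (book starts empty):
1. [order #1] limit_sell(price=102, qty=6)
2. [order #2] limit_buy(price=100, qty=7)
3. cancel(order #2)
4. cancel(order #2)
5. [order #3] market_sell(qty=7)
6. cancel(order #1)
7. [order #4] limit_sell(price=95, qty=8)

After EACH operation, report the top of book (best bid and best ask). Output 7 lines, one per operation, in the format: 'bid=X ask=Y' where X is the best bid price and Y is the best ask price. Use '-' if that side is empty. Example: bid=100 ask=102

After op 1 [order #1] limit_sell(price=102, qty=6): fills=none; bids=[-] asks=[#1:6@102]
After op 2 [order #2] limit_buy(price=100, qty=7): fills=none; bids=[#2:7@100] asks=[#1:6@102]
After op 3 cancel(order #2): fills=none; bids=[-] asks=[#1:6@102]
After op 4 cancel(order #2): fills=none; bids=[-] asks=[#1:6@102]
After op 5 [order #3] market_sell(qty=7): fills=none; bids=[-] asks=[#1:6@102]
After op 6 cancel(order #1): fills=none; bids=[-] asks=[-]
After op 7 [order #4] limit_sell(price=95, qty=8): fills=none; bids=[-] asks=[#4:8@95]

Answer: bid=- ask=102
bid=100 ask=102
bid=- ask=102
bid=- ask=102
bid=- ask=102
bid=- ask=-
bid=- ask=95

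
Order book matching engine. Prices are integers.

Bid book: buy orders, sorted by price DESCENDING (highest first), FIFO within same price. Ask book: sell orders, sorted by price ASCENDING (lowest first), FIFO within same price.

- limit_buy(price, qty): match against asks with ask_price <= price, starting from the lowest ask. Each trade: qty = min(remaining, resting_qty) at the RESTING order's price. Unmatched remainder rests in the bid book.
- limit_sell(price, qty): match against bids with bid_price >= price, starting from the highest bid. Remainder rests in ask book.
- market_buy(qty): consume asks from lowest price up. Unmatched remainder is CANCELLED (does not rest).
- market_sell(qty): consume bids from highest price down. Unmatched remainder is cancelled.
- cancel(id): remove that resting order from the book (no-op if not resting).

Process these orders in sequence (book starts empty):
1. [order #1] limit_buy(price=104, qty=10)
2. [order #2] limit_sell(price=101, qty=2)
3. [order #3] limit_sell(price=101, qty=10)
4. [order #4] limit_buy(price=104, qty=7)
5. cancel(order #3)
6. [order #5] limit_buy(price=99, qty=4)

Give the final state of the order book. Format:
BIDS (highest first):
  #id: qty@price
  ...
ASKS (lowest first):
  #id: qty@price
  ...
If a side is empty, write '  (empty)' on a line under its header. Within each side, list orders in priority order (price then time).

Answer: BIDS (highest first):
  #4: 5@104
  #5: 4@99
ASKS (lowest first):
  (empty)

Derivation:
After op 1 [order #1] limit_buy(price=104, qty=10): fills=none; bids=[#1:10@104] asks=[-]
After op 2 [order #2] limit_sell(price=101, qty=2): fills=#1x#2:2@104; bids=[#1:8@104] asks=[-]
After op 3 [order #3] limit_sell(price=101, qty=10): fills=#1x#3:8@104; bids=[-] asks=[#3:2@101]
After op 4 [order #4] limit_buy(price=104, qty=7): fills=#4x#3:2@101; bids=[#4:5@104] asks=[-]
After op 5 cancel(order #3): fills=none; bids=[#4:5@104] asks=[-]
After op 6 [order #5] limit_buy(price=99, qty=4): fills=none; bids=[#4:5@104 #5:4@99] asks=[-]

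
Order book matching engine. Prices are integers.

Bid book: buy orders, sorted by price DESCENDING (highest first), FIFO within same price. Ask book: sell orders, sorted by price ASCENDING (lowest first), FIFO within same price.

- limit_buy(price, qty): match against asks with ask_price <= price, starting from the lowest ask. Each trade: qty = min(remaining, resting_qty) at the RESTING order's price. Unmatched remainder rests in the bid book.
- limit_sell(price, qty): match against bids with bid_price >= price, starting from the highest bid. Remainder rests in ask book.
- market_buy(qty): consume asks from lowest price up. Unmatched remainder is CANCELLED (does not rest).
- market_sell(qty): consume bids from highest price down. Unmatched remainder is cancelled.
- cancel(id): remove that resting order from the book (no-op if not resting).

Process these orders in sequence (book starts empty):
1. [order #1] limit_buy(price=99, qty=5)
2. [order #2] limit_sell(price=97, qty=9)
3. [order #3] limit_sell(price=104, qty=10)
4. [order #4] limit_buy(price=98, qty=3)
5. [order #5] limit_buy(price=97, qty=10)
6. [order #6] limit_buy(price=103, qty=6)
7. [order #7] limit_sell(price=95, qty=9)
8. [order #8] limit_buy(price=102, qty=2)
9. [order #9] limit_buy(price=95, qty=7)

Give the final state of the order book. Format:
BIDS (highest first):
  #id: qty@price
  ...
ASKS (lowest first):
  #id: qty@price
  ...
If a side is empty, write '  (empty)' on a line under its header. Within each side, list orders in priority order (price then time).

Answer: BIDS (highest first):
  #8: 2@102
  #5: 6@97
  #9: 7@95
ASKS (lowest first):
  #3: 10@104

Derivation:
After op 1 [order #1] limit_buy(price=99, qty=5): fills=none; bids=[#1:5@99] asks=[-]
After op 2 [order #2] limit_sell(price=97, qty=9): fills=#1x#2:5@99; bids=[-] asks=[#2:4@97]
After op 3 [order #3] limit_sell(price=104, qty=10): fills=none; bids=[-] asks=[#2:4@97 #3:10@104]
After op 4 [order #4] limit_buy(price=98, qty=3): fills=#4x#2:3@97; bids=[-] asks=[#2:1@97 #3:10@104]
After op 5 [order #5] limit_buy(price=97, qty=10): fills=#5x#2:1@97; bids=[#5:9@97] asks=[#3:10@104]
After op 6 [order #6] limit_buy(price=103, qty=6): fills=none; bids=[#6:6@103 #5:9@97] asks=[#3:10@104]
After op 7 [order #7] limit_sell(price=95, qty=9): fills=#6x#7:6@103 #5x#7:3@97; bids=[#5:6@97] asks=[#3:10@104]
After op 8 [order #8] limit_buy(price=102, qty=2): fills=none; bids=[#8:2@102 #5:6@97] asks=[#3:10@104]
After op 9 [order #9] limit_buy(price=95, qty=7): fills=none; bids=[#8:2@102 #5:6@97 #9:7@95] asks=[#3:10@104]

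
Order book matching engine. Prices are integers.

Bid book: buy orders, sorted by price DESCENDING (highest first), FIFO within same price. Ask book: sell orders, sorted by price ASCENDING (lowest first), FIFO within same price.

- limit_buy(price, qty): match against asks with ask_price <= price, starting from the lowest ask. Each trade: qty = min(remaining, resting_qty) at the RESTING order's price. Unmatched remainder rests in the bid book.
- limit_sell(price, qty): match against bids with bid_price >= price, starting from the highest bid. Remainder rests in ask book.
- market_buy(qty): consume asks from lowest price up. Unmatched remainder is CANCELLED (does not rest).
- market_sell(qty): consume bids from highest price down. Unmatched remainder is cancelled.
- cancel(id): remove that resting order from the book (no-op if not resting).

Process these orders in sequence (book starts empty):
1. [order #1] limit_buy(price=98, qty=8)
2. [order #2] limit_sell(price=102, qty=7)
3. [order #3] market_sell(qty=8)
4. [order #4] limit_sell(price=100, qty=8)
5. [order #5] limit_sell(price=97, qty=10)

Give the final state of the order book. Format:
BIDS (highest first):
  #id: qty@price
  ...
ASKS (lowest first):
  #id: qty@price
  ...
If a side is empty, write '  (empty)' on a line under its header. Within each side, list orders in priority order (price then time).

Answer: BIDS (highest first):
  (empty)
ASKS (lowest first):
  #5: 10@97
  #4: 8@100
  #2: 7@102

Derivation:
After op 1 [order #1] limit_buy(price=98, qty=8): fills=none; bids=[#1:8@98] asks=[-]
After op 2 [order #2] limit_sell(price=102, qty=7): fills=none; bids=[#1:8@98] asks=[#2:7@102]
After op 3 [order #3] market_sell(qty=8): fills=#1x#3:8@98; bids=[-] asks=[#2:7@102]
After op 4 [order #4] limit_sell(price=100, qty=8): fills=none; bids=[-] asks=[#4:8@100 #2:7@102]
After op 5 [order #5] limit_sell(price=97, qty=10): fills=none; bids=[-] asks=[#5:10@97 #4:8@100 #2:7@102]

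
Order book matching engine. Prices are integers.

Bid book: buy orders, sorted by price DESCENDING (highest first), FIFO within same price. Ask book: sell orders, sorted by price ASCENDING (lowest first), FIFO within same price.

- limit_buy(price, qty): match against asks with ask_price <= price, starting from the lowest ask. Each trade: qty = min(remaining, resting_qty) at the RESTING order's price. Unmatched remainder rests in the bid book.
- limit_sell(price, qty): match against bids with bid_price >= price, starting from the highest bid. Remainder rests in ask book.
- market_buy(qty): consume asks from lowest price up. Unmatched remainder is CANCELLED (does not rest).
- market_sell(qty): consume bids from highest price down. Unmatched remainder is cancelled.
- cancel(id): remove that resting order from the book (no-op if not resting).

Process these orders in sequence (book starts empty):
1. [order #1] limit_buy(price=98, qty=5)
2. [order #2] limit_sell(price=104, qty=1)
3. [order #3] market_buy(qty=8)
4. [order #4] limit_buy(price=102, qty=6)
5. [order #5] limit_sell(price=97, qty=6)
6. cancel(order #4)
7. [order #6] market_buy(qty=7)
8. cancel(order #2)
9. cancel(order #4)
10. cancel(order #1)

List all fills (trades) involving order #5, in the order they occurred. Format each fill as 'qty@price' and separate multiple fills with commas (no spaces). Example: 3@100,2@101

After op 1 [order #1] limit_buy(price=98, qty=5): fills=none; bids=[#1:5@98] asks=[-]
After op 2 [order #2] limit_sell(price=104, qty=1): fills=none; bids=[#1:5@98] asks=[#2:1@104]
After op 3 [order #3] market_buy(qty=8): fills=#3x#2:1@104; bids=[#1:5@98] asks=[-]
After op 4 [order #4] limit_buy(price=102, qty=6): fills=none; bids=[#4:6@102 #1:5@98] asks=[-]
After op 5 [order #5] limit_sell(price=97, qty=6): fills=#4x#5:6@102; bids=[#1:5@98] asks=[-]
After op 6 cancel(order #4): fills=none; bids=[#1:5@98] asks=[-]
After op 7 [order #6] market_buy(qty=7): fills=none; bids=[#1:5@98] asks=[-]
After op 8 cancel(order #2): fills=none; bids=[#1:5@98] asks=[-]
After op 9 cancel(order #4): fills=none; bids=[#1:5@98] asks=[-]
After op 10 cancel(order #1): fills=none; bids=[-] asks=[-]

Answer: 6@102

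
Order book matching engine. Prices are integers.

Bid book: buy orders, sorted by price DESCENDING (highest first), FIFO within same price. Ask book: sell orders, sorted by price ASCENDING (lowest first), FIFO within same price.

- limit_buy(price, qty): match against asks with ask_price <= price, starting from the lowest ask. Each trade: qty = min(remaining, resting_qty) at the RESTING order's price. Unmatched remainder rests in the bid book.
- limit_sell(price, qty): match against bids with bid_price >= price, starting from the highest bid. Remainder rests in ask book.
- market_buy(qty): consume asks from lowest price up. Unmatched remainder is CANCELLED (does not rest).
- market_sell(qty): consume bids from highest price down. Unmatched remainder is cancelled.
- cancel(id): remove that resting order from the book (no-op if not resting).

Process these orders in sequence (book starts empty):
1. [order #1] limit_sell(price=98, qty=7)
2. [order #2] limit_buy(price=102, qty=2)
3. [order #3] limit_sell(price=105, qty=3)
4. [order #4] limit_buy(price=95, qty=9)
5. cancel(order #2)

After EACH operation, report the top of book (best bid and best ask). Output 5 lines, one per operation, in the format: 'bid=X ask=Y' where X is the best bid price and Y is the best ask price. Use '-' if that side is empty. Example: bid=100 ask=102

Answer: bid=- ask=98
bid=- ask=98
bid=- ask=98
bid=95 ask=98
bid=95 ask=98

Derivation:
After op 1 [order #1] limit_sell(price=98, qty=7): fills=none; bids=[-] asks=[#1:7@98]
After op 2 [order #2] limit_buy(price=102, qty=2): fills=#2x#1:2@98; bids=[-] asks=[#1:5@98]
After op 3 [order #3] limit_sell(price=105, qty=3): fills=none; bids=[-] asks=[#1:5@98 #3:3@105]
After op 4 [order #4] limit_buy(price=95, qty=9): fills=none; bids=[#4:9@95] asks=[#1:5@98 #3:3@105]
After op 5 cancel(order #2): fills=none; bids=[#4:9@95] asks=[#1:5@98 #3:3@105]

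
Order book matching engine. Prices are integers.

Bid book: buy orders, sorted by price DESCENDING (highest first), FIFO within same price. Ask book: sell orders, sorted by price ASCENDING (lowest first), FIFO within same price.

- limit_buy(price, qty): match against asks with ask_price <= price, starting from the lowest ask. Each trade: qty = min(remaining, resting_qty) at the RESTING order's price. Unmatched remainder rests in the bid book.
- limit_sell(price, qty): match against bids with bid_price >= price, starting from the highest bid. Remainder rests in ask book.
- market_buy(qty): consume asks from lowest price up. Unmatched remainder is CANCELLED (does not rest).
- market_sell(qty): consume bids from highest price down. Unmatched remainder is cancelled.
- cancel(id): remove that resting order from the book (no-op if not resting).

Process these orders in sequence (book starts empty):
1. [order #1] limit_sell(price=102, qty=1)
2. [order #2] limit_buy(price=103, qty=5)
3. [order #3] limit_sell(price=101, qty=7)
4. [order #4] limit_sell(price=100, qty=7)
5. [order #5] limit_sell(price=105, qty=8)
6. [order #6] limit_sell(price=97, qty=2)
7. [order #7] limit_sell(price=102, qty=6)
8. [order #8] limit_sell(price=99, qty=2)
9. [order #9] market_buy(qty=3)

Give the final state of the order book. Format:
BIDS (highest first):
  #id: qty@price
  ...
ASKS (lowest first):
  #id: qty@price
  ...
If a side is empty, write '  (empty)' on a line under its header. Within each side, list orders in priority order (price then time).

Answer: BIDS (highest first):
  (empty)
ASKS (lowest first):
  #8: 1@99
  #4: 7@100
  #3: 3@101
  #7: 6@102
  #5: 8@105

Derivation:
After op 1 [order #1] limit_sell(price=102, qty=1): fills=none; bids=[-] asks=[#1:1@102]
After op 2 [order #2] limit_buy(price=103, qty=5): fills=#2x#1:1@102; bids=[#2:4@103] asks=[-]
After op 3 [order #3] limit_sell(price=101, qty=7): fills=#2x#3:4@103; bids=[-] asks=[#3:3@101]
After op 4 [order #4] limit_sell(price=100, qty=7): fills=none; bids=[-] asks=[#4:7@100 #3:3@101]
After op 5 [order #5] limit_sell(price=105, qty=8): fills=none; bids=[-] asks=[#4:7@100 #3:3@101 #5:8@105]
After op 6 [order #6] limit_sell(price=97, qty=2): fills=none; bids=[-] asks=[#6:2@97 #4:7@100 #3:3@101 #5:8@105]
After op 7 [order #7] limit_sell(price=102, qty=6): fills=none; bids=[-] asks=[#6:2@97 #4:7@100 #3:3@101 #7:6@102 #5:8@105]
After op 8 [order #8] limit_sell(price=99, qty=2): fills=none; bids=[-] asks=[#6:2@97 #8:2@99 #4:7@100 #3:3@101 #7:6@102 #5:8@105]
After op 9 [order #9] market_buy(qty=3): fills=#9x#6:2@97 #9x#8:1@99; bids=[-] asks=[#8:1@99 #4:7@100 #3:3@101 #7:6@102 #5:8@105]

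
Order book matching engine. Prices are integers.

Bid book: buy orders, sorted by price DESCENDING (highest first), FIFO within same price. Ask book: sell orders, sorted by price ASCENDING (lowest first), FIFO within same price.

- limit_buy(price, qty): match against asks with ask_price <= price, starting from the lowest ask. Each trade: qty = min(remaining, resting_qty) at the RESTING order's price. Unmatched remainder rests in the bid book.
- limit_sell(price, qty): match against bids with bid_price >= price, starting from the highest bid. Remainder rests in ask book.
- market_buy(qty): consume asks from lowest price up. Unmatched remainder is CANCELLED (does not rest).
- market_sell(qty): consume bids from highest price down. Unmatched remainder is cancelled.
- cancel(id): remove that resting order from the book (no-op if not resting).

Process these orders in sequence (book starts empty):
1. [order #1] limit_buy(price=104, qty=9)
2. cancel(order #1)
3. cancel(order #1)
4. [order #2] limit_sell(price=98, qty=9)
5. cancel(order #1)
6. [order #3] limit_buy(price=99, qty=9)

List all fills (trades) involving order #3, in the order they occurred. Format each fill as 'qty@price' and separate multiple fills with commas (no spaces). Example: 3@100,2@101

After op 1 [order #1] limit_buy(price=104, qty=9): fills=none; bids=[#1:9@104] asks=[-]
After op 2 cancel(order #1): fills=none; bids=[-] asks=[-]
After op 3 cancel(order #1): fills=none; bids=[-] asks=[-]
After op 4 [order #2] limit_sell(price=98, qty=9): fills=none; bids=[-] asks=[#2:9@98]
After op 5 cancel(order #1): fills=none; bids=[-] asks=[#2:9@98]
After op 6 [order #3] limit_buy(price=99, qty=9): fills=#3x#2:9@98; bids=[-] asks=[-]

Answer: 9@98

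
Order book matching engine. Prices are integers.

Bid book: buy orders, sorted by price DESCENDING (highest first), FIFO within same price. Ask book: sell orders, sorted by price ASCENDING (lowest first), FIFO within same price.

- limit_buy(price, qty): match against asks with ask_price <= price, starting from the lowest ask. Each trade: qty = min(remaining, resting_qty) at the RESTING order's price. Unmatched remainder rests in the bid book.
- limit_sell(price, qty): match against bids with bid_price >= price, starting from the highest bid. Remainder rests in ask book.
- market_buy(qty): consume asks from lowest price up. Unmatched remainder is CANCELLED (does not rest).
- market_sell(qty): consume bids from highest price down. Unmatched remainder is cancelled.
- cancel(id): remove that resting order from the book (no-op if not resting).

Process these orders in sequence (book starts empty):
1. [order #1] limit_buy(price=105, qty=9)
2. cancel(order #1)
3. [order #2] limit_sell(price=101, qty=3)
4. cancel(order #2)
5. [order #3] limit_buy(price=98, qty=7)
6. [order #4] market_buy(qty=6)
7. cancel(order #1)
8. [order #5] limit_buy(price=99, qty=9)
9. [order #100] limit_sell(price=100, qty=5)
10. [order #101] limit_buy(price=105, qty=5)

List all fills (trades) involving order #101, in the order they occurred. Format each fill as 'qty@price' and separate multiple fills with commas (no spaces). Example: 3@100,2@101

After op 1 [order #1] limit_buy(price=105, qty=9): fills=none; bids=[#1:9@105] asks=[-]
After op 2 cancel(order #1): fills=none; bids=[-] asks=[-]
After op 3 [order #2] limit_sell(price=101, qty=3): fills=none; bids=[-] asks=[#2:3@101]
After op 4 cancel(order #2): fills=none; bids=[-] asks=[-]
After op 5 [order #3] limit_buy(price=98, qty=7): fills=none; bids=[#3:7@98] asks=[-]
After op 6 [order #4] market_buy(qty=6): fills=none; bids=[#3:7@98] asks=[-]
After op 7 cancel(order #1): fills=none; bids=[#3:7@98] asks=[-]
After op 8 [order #5] limit_buy(price=99, qty=9): fills=none; bids=[#5:9@99 #3:7@98] asks=[-]
After op 9 [order #100] limit_sell(price=100, qty=5): fills=none; bids=[#5:9@99 #3:7@98] asks=[#100:5@100]
After op 10 [order #101] limit_buy(price=105, qty=5): fills=#101x#100:5@100; bids=[#5:9@99 #3:7@98] asks=[-]

Answer: 5@100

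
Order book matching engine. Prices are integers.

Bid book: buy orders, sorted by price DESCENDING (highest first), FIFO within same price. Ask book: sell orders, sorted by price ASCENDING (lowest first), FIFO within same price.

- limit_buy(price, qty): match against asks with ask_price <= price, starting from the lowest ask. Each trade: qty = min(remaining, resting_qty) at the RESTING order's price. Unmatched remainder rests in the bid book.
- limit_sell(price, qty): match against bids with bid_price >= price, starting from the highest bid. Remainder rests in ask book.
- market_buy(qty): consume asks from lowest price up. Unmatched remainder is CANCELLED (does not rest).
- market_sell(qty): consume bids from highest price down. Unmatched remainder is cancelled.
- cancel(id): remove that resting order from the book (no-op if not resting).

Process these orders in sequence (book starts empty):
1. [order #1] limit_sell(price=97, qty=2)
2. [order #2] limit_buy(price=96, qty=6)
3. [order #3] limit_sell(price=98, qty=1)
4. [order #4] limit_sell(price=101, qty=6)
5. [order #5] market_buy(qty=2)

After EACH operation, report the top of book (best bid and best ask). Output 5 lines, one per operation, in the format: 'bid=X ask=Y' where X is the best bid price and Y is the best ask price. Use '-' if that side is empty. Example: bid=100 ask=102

After op 1 [order #1] limit_sell(price=97, qty=2): fills=none; bids=[-] asks=[#1:2@97]
After op 2 [order #2] limit_buy(price=96, qty=6): fills=none; bids=[#2:6@96] asks=[#1:2@97]
After op 3 [order #3] limit_sell(price=98, qty=1): fills=none; bids=[#2:6@96] asks=[#1:2@97 #3:1@98]
After op 4 [order #4] limit_sell(price=101, qty=6): fills=none; bids=[#2:6@96] asks=[#1:2@97 #3:1@98 #4:6@101]
After op 5 [order #5] market_buy(qty=2): fills=#5x#1:2@97; bids=[#2:6@96] asks=[#3:1@98 #4:6@101]

Answer: bid=- ask=97
bid=96 ask=97
bid=96 ask=97
bid=96 ask=97
bid=96 ask=98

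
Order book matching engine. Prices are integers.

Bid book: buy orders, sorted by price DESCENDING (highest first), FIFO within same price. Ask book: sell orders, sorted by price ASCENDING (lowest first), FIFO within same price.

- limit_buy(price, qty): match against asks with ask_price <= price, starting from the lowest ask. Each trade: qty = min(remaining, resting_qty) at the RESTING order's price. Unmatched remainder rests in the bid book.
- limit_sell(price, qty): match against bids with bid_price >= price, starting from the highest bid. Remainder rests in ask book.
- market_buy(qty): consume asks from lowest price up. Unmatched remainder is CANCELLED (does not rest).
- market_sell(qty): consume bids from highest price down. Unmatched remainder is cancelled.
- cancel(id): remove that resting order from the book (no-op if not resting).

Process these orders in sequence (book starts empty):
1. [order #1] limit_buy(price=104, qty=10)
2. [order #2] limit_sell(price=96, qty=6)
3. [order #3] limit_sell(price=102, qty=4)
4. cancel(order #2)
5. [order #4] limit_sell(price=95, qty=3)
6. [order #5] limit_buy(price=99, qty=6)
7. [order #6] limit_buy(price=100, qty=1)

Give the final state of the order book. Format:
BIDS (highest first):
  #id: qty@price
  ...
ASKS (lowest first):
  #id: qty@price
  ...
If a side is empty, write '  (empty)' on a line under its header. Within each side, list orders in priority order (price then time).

After op 1 [order #1] limit_buy(price=104, qty=10): fills=none; bids=[#1:10@104] asks=[-]
After op 2 [order #2] limit_sell(price=96, qty=6): fills=#1x#2:6@104; bids=[#1:4@104] asks=[-]
After op 3 [order #3] limit_sell(price=102, qty=4): fills=#1x#3:4@104; bids=[-] asks=[-]
After op 4 cancel(order #2): fills=none; bids=[-] asks=[-]
After op 5 [order #4] limit_sell(price=95, qty=3): fills=none; bids=[-] asks=[#4:3@95]
After op 6 [order #5] limit_buy(price=99, qty=6): fills=#5x#4:3@95; bids=[#5:3@99] asks=[-]
After op 7 [order #6] limit_buy(price=100, qty=1): fills=none; bids=[#6:1@100 #5:3@99] asks=[-]

Answer: BIDS (highest first):
  #6: 1@100
  #5: 3@99
ASKS (lowest first):
  (empty)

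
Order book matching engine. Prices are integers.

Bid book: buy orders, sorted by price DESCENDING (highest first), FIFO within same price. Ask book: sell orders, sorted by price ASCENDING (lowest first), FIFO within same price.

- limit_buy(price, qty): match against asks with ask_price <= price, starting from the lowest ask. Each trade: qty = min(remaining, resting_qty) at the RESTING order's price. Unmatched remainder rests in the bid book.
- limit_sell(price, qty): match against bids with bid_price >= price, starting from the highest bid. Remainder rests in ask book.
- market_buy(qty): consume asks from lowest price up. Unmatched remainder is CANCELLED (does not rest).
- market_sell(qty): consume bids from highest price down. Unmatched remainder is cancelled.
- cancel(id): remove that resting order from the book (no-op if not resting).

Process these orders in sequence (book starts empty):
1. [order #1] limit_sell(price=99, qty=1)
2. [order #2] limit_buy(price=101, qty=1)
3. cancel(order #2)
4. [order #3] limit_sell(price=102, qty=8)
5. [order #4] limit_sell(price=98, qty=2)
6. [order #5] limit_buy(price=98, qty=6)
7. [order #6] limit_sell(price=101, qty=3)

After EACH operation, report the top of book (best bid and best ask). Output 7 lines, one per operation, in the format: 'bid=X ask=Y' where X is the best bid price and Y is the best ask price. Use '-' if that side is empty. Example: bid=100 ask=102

Answer: bid=- ask=99
bid=- ask=-
bid=- ask=-
bid=- ask=102
bid=- ask=98
bid=98 ask=102
bid=98 ask=101

Derivation:
After op 1 [order #1] limit_sell(price=99, qty=1): fills=none; bids=[-] asks=[#1:1@99]
After op 2 [order #2] limit_buy(price=101, qty=1): fills=#2x#1:1@99; bids=[-] asks=[-]
After op 3 cancel(order #2): fills=none; bids=[-] asks=[-]
After op 4 [order #3] limit_sell(price=102, qty=8): fills=none; bids=[-] asks=[#3:8@102]
After op 5 [order #4] limit_sell(price=98, qty=2): fills=none; bids=[-] asks=[#4:2@98 #3:8@102]
After op 6 [order #5] limit_buy(price=98, qty=6): fills=#5x#4:2@98; bids=[#5:4@98] asks=[#3:8@102]
After op 7 [order #6] limit_sell(price=101, qty=3): fills=none; bids=[#5:4@98] asks=[#6:3@101 #3:8@102]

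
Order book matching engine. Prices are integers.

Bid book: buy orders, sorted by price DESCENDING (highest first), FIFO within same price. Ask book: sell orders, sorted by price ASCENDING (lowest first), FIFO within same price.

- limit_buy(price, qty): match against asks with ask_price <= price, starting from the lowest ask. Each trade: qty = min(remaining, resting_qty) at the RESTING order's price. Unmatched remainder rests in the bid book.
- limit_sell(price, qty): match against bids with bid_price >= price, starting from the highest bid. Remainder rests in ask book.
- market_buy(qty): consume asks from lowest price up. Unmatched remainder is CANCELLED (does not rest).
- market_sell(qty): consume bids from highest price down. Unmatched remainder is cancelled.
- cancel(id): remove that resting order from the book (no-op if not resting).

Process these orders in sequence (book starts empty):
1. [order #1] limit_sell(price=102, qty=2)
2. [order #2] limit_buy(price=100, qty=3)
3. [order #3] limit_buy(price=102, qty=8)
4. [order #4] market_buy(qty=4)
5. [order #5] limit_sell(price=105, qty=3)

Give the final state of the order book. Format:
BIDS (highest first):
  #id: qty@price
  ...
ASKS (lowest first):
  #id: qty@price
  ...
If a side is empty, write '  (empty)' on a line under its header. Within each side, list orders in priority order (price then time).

Answer: BIDS (highest first):
  #3: 6@102
  #2: 3@100
ASKS (lowest first):
  #5: 3@105

Derivation:
After op 1 [order #1] limit_sell(price=102, qty=2): fills=none; bids=[-] asks=[#1:2@102]
After op 2 [order #2] limit_buy(price=100, qty=3): fills=none; bids=[#2:3@100] asks=[#1:2@102]
After op 3 [order #3] limit_buy(price=102, qty=8): fills=#3x#1:2@102; bids=[#3:6@102 #2:3@100] asks=[-]
After op 4 [order #4] market_buy(qty=4): fills=none; bids=[#3:6@102 #2:3@100] asks=[-]
After op 5 [order #5] limit_sell(price=105, qty=3): fills=none; bids=[#3:6@102 #2:3@100] asks=[#5:3@105]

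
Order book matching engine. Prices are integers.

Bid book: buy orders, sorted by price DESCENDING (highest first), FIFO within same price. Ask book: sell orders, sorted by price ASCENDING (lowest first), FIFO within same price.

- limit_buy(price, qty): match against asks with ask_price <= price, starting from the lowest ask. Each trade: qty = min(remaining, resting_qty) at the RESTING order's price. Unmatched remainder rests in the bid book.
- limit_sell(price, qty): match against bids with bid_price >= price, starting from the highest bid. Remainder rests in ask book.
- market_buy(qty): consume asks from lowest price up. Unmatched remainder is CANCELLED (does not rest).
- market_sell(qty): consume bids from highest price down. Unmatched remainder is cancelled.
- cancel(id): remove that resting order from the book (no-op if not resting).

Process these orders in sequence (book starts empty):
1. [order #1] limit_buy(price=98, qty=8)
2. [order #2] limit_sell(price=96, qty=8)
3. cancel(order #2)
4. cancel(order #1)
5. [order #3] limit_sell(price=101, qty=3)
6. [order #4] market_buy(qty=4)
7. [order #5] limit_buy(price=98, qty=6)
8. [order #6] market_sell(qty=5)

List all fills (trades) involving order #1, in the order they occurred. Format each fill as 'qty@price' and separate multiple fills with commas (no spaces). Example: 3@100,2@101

Answer: 8@98

Derivation:
After op 1 [order #1] limit_buy(price=98, qty=8): fills=none; bids=[#1:8@98] asks=[-]
After op 2 [order #2] limit_sell(price=96, qty=8): fills=#1x#2:8@98; bids=[-] asks=[-]
After op 3 cancel(order #2): fills=none; bids=[-] asks=[-]
After op 4 cancel(order #1): fills=none; bids=[-] asks=[-]
After op 5 [order #3] limit_sell(price=101, qty=3): fills=none; bids=[-] asks=[#3:3@101]
After op 6 [order #4] market_buy(qty=4): fills=#4x#3:3@101; bids=[-] asks=[-]
After op 7 [order #5] limit_buy(price=98, qty=6): fills=none; bids=[#5:6@98] asks=[-]
After op 8 [order #6] market_sell(qty=5): fills=#5x#6:5@98; bids=[#5:1@98] asks=[-]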